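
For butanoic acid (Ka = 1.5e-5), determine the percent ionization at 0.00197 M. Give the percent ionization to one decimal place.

CH3(CH2)2COOH ⇌ CH3(CH2)2COO- + H+; let x = [H+] at equilibrium.
Ka = x²/(C₀ − x); solving the quadratic gives x = 1.65 × 10^-4 M.
% ionization = x/C₀ × 100% = 1.65 × 10^-4/0.00197 × 100% = 8.4%

8.4%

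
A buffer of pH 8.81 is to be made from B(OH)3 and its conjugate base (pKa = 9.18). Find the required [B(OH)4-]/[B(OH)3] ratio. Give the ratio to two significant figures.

pH = pKa + log(r) ⇒ log(r) = 8.81 − 9.18 = -0.37
r = [B(OH)4-]/[B(OH)3] = 10^(-0.37) = 0.427

ratio = 0.43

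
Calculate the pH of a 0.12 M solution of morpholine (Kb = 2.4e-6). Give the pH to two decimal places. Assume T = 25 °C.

C4H8ONH + H2O ⇌ C4H8ONH2+ + OH-
Kb = [OH-]²/(0.12 − [OH-]) = 2.4 × 10^-6
Since Kb ≪ C₀, [OH-] ≈ √(Kb·C₀) = 5.37 × 10^-4 M.
pOH = 3.27, so pH = 14.00 − pOH = 10.73

pH = 10.73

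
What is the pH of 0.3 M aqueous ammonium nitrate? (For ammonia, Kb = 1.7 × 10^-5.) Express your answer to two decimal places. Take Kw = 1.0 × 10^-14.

NH4+ is the conjugate acid of the weak base NH3.
Ka = Kw/Kb = 1.0×10^-14 / 1.7 × 10^-5 = 5.88 × 10^-10
From the ICE table, Ka = [H+]²/(0.3 − [H+]) = 5.88 × 10^-10.
Assume [H+] ≪ 0.3: [H+] ≈ √(5.88 × 10^-10 × 0.3) = 1.33 × 10^-5 M
Check: 0.0044% ionized — well under 5%, approximation valid.
pH = −log[H+] = −log(1.33 × 10^-5) = 4.88

pH = 4.88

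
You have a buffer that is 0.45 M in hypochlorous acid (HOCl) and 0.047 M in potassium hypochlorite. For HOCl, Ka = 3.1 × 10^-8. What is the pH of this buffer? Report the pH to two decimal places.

pKa = −log(3.1 × 10^-8) = 7.509
Using pH = pKa + log([base]/[acid]) with [base]/[acid] = 0.047/0.45:
pH = 7.509 + (-0.981) = 6.53

pH = 6.53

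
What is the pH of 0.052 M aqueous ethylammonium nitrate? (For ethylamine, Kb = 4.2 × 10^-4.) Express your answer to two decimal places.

pH = 5.95

C2H5NH3+ is the conjugate acid of the weak base C2H5NH2.
Ka = Kw/Kb = 1.0×10^-14 / 4.2 × 10^-4 = 2.38 × 10^-11
Ka = [H+]²/(0.052 − [H+]) = 2.38 × 10^-11
Neglecting [H+] in the denominator: [H+] = √(2.38 × 10^-11 × 0.052) = 1.11 × 10^-6 M
pH = −log[H+] = −log(1.11 × 10^-6) = 5.95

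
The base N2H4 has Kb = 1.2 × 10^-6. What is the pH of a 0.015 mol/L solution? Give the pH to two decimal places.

pH = 10.13

N2H4 + H2O ⇌ N2H5+ + OH-
Kb = [OH-]²/(0.015 − [OH-]) = 1.2 × 10^-6
Since Kb ≪ C₀, [OH-] ≈ √(Kb·C₀) = 1.34 × 10^-4 M.
pOH = −log(1.34 × 10^-4) = 3.87; pH = 14.00 − 3.87 = 10.13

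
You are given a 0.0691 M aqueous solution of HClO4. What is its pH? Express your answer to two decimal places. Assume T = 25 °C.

HClO4 is a strong acid and dissociates completely, so [H+] = 0.0691 M.
pH = -log(0.0691) = 1.16

pH = 1.16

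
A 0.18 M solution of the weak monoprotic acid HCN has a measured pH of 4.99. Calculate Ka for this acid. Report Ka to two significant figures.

[H+] = 10^(-4.99) = 1.02 × 10^-5 M
At equilibrium [HA] = 0.18 − 1.02 × 10^-5 = 1.80 × 10^-1 M
Ka = [H+][A-]/[HA] = (1.02 × 10^-5)² / 1.80 × 10^-1 = 5.8 × 10^-10

Ka = 5.8 × 10^-10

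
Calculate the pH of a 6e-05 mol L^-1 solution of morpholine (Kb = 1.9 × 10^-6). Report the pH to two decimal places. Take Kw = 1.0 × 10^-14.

C4H8ONH + H2O ⇌ C4H8ONH2+ + OH-
Kb = [OH-]²/(6e-05 − [OH-]) = 1.9 × 10^-6
Here C₀/Kb ≈ 31.6, so the small-[OH-] approximation fails. Use the quadratic:
[OH-] = [−1.9e-06 + √(1.9e-06² + 4.56e-10)]/2 = 9.77 × 10^-6 M
pOH = 5.01, so pH = 14.00 − pOH = 8.99

pH = 8.99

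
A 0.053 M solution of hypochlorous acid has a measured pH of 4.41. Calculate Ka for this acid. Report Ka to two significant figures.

[H+] = 10^(-4.41) = 3.89 × 10^-5 M
At equilibrium [HA] = 0.053 − 3.89 × 10^-5 = 5.30 × 10^-2 M
Ka = [H+][A-]/[HA] = (3.89 × 10^-5)² / 5.30 × 10^-2 = 2.9 × 10^-8

Ka = 2.9 × 10^-8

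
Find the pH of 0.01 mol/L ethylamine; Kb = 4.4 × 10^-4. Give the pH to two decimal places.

C2H5NH2 + H2O ⇌ C2H5NH3+ + OH-
Kb = [OH-]²/(0.01 − [OH-]) = 4.4 × 10^-4
The 5% rule fails; solving [OH-]² + Kb·[OH-] − Kb·C₀ = 0 exactly:
[OH-] = [−0.00044 + √(0.00044² + 1.76e-05)]/2 = 1.89 × 10^-3 M
pOH = −log(1.89 × 10^-3) = 2.72; pH = 14.00 − 2.72 = 11.28

pH = 11.28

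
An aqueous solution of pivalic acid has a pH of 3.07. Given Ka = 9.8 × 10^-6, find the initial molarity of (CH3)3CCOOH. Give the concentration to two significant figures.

[H+] = 10^(-3.07) = 8.51 × 10^-4 M = x
Ka = x²/(C₀ − x) ⇒ C₀ = x + x²/Ka
C₀ = 8.51 × 10^-4 + (8.51 × 10^-4)²/(9.8 × 10^-6) = 7.47 × 10^-2 M

C₀ = 7.5 × 10^-2 M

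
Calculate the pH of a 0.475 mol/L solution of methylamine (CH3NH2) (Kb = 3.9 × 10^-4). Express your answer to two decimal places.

pH = 12.13

CH3NH2 + H2O ⇌ CH3NH3+ + OH-
From the ICE table, Kb = [OH-]²/(0.475 − [OH-]) = 3.9 × 10^-4.
Since Kb ≪ C₀, [OH-] ≈ √(Kb·C₀) = 1.36 × 10^-2 M.
pOH = 1.87, so pH = 14.00 − pOH = 12.13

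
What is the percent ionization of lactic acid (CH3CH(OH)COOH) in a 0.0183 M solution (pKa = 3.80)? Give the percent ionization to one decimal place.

8.9%

CH3CH(OH)COOH ⇌ CH3CH(OH)COO- + H+; let x = [H+] at equilibrium.
Ka = 10^(−3.80) = 1.58 × 10^-4
Solve x² + 0.000158x − 2.89e-06 = 0 → x = 1.62 × 10^-3 M
Fraction ionized = 1.62 × 10^-3 / 0.0183 = 0.0885 → 8.9%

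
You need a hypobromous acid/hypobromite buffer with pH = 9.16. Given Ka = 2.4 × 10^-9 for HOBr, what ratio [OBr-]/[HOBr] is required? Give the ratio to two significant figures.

pKa = -log(2.4 × 10^-9) = 8.620
pH = pKa + log(r) ⇒ log(r) = 9.16 − 8.620 = +0.540
r = [OBr-]/[HOBr] = 10^(+0.540) = 3.47

ratio = 3.5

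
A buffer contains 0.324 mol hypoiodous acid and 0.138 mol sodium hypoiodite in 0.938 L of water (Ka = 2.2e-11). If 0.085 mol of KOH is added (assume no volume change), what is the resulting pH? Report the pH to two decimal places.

pH = 10.63

OH- converts HOI to OI-: HOI → 0.239 mol, OI- → 0.223 mol.
pKa = −log(2.2 × 10^-11) = 10.658
pH = pKa + log([A⁻]/[HA]) = 10.658 + log(0.223/0.239) = 10.658 -0.030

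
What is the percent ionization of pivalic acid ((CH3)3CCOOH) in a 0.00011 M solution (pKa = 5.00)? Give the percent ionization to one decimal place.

(CH3)3CCOOH ⇌ (CH3)3CCOO- + H+; let x = [H+] at equilibrium.
Ka = 10^(−5.00) = 1.00 × 10^-5
Ka = x²/(C₀ − x); solving the quadratic gives x = 2.85 × 10^-5 M.
% ionization = x/C₀ × 100% = 2.85 × 10^-5/0.00011 × 100% = 25.9%

25.9%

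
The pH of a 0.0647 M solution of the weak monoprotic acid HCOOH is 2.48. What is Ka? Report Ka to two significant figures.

[H+] = 10^(-2.48) = 3.31 × 10^-3 M
At equilibrium [HA] = 0.0647 − 3.31 × 10^-3 = 6.14 × 10^-2 M
Ka = [H+][A-]/[HA] = (3.31 × 10^-3)² / 6.14 × 10^-2 = 1.8 × 10^-4

Ka = 1.8 × 10^-4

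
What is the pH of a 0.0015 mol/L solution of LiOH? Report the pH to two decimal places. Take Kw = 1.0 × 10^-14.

pH = 11.18

LiOH is a strong base; [OH-] = 0.0015 M.
pOH = -log(0.0015) = 2.82
pH = 14.00 - 2.82 = 11.18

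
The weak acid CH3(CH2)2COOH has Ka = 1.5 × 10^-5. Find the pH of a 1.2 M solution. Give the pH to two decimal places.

pH = 2.37

CH3(CH2)2COOH ⇌ CH3(CH2)2COO- + H+
From the ICE table, Ka = [H+]²/(1.2 − [H+]) = 1.5 × 10^-5.
Assume [H+] ≪ 1.2: [H+] ≈ √(1.5 × 10^-5 × 1.2) = 4.24 × 10^-3 M
pH = −log(4.24 × 10^-3) = 2.37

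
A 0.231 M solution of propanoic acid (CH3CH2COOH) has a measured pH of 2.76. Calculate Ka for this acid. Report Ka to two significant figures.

Ka = 1.3 × 10^-5

[H+] = 10^(-2.76) = 1.74 × 10^-3 M
At equilibrium [HA] = 0.231 − 1.74 × 10^-3 = 2.29 × 10^-1 M
Ka = [H+][A-]/[HA] = (1.74 × 10^-3)² / 2.29 × 10^-1 = 1.3 × 10^-5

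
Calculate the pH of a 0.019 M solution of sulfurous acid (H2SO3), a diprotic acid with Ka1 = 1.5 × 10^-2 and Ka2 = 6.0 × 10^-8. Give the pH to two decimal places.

pH = 1.96

Ka1 ≫ Ka2, so treat the first dissociation as the only significant source of H+.
Ka1 = x²/(0.019 − x) = 1.5 × 10^-2
Solving the quadratic: x = (−Ka1 + √(Ka1² + 4·Ka1·C₀))/2 = 1.10 × 10^-2 M
pH = −log(1.10 × 10^-2) = 1.96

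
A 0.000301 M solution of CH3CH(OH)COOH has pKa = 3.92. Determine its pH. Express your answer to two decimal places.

CH3CH(OH)COOH ⇌ CH3CH(OH)COO- + H+
Ka = 10^(−3.92) = 1.20 × 10^-4
From the ICE table, Ka = x²/(0.000301 − x) = 1.20 × 10^-4.
Here C₀/Ka ≈ 2.51, so the small-x approximation fails. Use the quadratic:
x = [−0.00012 + √(0.00012² + 1.44e-07)]/2 = 1.39 × 10^-4 M
pH = −log[H+] = −log(1.39 × 10^-4) = 3.86

pH = 3.86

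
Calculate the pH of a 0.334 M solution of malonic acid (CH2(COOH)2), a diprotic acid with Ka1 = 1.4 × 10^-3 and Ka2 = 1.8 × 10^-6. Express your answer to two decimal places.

Ka1 ≫ Ka2, so treat the first dissociation as the only significant source of H+.
Ka1 = x²/(0.334 − x) = 1.4 × 10^-3
Solving the quadratic: x = (−Ka1 + √(Ka1² + 4·Ka1·C₀))/2 = 2.09 × 10^-2 M
pH = −log(2.09 × 10^-2) = 1.68

pH = 1.68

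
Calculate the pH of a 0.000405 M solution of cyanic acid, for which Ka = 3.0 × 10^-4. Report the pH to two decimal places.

HOCN ⇌ OCN- + H+
Ka = [H+]²/(0.000405 − [H+]) = 3.0 × 10^-4
[H+] is not negligible relative to C₀; solve [H+]² + 0.0003·[H+] − 1.21e-07 = 0.
[H+] = [−0.0003 + √(0.0003² + 4.86e-07)]/2 = 2.29 × 10^-4 M
pH = −log[H+] = −log(2.29 × 10^-4) = 3.64

pH = 3.64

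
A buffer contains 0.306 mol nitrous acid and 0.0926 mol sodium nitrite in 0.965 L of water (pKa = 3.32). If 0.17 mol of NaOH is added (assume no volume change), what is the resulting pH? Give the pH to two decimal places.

After neutralization: n(HNO2) = 0.136 mol, n(NO2-) = 0.263 mol.
pH = pKa + log(n_NO2-/n_HNO2) = 3.32 + log(0.263/0.136) = 3.32 + (+0.286)

pH = 3.61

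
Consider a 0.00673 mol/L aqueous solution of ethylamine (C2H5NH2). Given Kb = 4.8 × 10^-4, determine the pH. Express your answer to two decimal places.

C2H5NH2 + H2O ⇌ C2H5NH3+ + OH-
Let x = [OH-] at equilibrium. Kb = x²/(0.00673 − x).
Here C₀/Kb ≈ 14, so the small-x approximation fails. Use the quadratic:
x = [−0.00048 + √(0.00048² + 1.29e-05)]/2 = 1.57 × 10^-3 M
pOH = −log(1.57 × 10^-3) = 2.80; pH = 14.00 − 2.80 = 11.20

pH = 11.20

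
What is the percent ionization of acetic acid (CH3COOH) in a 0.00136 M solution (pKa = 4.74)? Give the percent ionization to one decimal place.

CH3COOH ⇌ CH3COO- + H+; let x = [H+] at equilibrium.
Ka = 10^(−4.74) = 1.82 × 10^-5
Solve x² + 1.82e-05x − 2.48e-08 = 0 → x = 1.48 × 10^-4 M
% ionization = x/C₀ × 100% = 1.48 × 10^-4/0.00136 × 100% = 10.9%

10.9%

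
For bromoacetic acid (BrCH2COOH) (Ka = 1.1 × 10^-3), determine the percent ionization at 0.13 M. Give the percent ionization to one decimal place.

BrCH2COOH ⇌ BrCH2COO- + H+; let x = [H+] at equilibrium.
Solve x² + 0.0011x − 0.000143 = 0 → x = 1.14 × 10^-2 M
Fraction ionized = 1.14 × 10^-2 / 0.13 = 0.0877 → 8.8%

8.8%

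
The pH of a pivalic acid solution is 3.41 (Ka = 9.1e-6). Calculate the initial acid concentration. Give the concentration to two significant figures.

C₀ = 1.7 × 10^-2 M

[H+] = 10^(-3.41) = 3.89 × 10^-4 M = x
Ka = x²/(C₀ − x) ⇒ C₀ = x + x²/Ka
C₀ = 3.89 × 10^-4 + (3.89 × 10^-4)²/(9.1 × 10^-6) = 1.70 × 10^-2 M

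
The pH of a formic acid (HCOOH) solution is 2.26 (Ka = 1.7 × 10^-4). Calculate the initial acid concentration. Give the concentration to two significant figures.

C₀ = 1.8 × 10^-1 M

[H+] = 10^(-2.26) = 5.50 × 10^-3 M = x
Ka = x²/(C₀ − x) ⇒ C₀ = x + x²/Ka
C₀ = 5.50 × 10^-3 + (5.50 × 10^-3)²/(1.7 × 10^-4) = 1.83 × 10^-1 M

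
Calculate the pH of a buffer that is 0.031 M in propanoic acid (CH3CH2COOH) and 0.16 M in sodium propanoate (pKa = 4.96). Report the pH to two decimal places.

pH = 5.67

Henderson–Hasselbalch: pH = pKa + log([CH3CH2COO-]/[CH3CH2COOH]) = 4.96 + log(0.16/0.031)
pH = 4.96 + (+0.713) = 5.67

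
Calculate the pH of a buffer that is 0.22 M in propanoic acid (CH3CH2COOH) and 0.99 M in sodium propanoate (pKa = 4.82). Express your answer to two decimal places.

pH = 5.47

Using pH = pKa + log([base]/[acid]) with [base]/[acid] = 0.99/0.22:
pH = 4.82 + (+0.653) = 5.47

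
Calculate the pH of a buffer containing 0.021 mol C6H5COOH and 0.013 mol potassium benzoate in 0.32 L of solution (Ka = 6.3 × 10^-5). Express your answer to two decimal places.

pKa = −log(6.3 × 10^-5) = 4.201
Using pH = pKa + log([base]/[acid]) with [base]/[acid] = 0.013/0.021:
pH = 4.201 + (-0.208) = 3.99

pH = 3.99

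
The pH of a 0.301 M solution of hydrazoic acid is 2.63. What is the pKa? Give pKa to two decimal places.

[H+] = 10^(-2.63) = 2.34 × 10^-3 M
At equilibrium [HA] = 0.301 − 2.34 × 10^-3 = 2.99 × 10^-1 M
Ka = [H+][A-]/[HA] = (2.34 × 10^-3)² / 2.99 × 10^-1 = 1.83 × 10^-5
pKa = -log(1.83 × 10^-5) = 4.74

pKa = 4.74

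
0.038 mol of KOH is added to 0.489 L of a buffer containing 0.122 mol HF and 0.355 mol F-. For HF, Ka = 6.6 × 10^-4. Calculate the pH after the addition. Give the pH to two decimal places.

OH- converts HF to F-: HF → 0.084 mol, F- → 0.393 mol.
pKa = −log(6.6 × 10^-4) = 3.180
pH = pKa + log(n_F-/n_HF) = 3.180 + log(0.393/0.084) = 3.180 + (+0.670)

pH = 3.85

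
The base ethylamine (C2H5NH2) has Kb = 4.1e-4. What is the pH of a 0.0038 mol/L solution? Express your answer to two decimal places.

pH = 11.03

C2H5NH2 + H2O ⇌ C2H5NH3+ + OH-
Kb = [OH-]²/(0.0038 − [OH-]) = 4.1 × 10^-4
The 5% rule fails; solving [OH-]² + Kb·[OH-] − Kb·C₀ = 0 exactly:
[OH-] = [−0.00041 + √(0.00041² + 6.23e-06)]/2 = 1.06 × 10^-3 M
pOH = −log(1.06 × 10^-3) = 2.97; pH = 14.00 − 2.97 = 11.03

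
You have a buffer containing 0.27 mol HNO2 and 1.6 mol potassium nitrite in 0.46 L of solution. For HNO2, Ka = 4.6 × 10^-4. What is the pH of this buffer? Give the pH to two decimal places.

pH = 4.11

pKa = −log(4.6 × 10^-4) = 3.337
Henderson–Hasselbalch: pH = pKa + log([NO2-]/[HNO2]) = 3.337 + log(1.6/0.27)
pH = 3.337 + (+0.773) = 4.11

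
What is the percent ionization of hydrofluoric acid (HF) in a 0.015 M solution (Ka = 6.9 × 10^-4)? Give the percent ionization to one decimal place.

19.3%

HF ⇌ F- + H+; let x = [H+] at equilibrium.
Ka = x²/(C₀ − x); solving the quadratic gives x = 2.89 × 10^-3 M.
% ionization = x/C₀ × 100% = 2.89 × 10^-3/0.015 × 100% = 19.3%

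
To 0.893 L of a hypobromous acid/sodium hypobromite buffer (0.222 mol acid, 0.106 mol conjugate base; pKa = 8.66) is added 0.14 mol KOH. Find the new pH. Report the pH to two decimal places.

pH = 9.14

OH- converts HOBr to OBr-: HOBr → 0.082 mol, OBr- → 0.246 mol.
pH = pKa + log(n_OBr-/n_HOBr) = 8.66 + log(0.246/0.082) = 8.66 + (+0.477)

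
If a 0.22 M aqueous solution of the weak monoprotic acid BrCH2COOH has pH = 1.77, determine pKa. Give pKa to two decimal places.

pKa = 2.85

[H+] = 10^(-1.77) = 1.70 × 10^-2 M
At equilibrium [HA] = 0.22 − 1.70 × 10^-2 = 2.03 × 10^-1 M
Ka = [H+][A-]/[HA] = (1.70 × 10^-2)² / 2.03 × 10^-1 = 1.42 × 10^-3
pKa = -log(1.42 × 10^-3) = 2.85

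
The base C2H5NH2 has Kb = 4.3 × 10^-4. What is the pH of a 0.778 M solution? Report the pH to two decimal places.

C2H5NH2 + H2O ⇌ C2H5NH3+ + OH-
Kb = x²/(0.778 − x) = 4.3 × 10^-4
Since Kb ≪ C₀, x ≈ √(Kb·C₀) = 1.83 × 10^-2 M.
pOH = −log(1.83 × 10^-2) = 1.74; pH = 14.00 − 1.74 = 12.26

pH = 12.26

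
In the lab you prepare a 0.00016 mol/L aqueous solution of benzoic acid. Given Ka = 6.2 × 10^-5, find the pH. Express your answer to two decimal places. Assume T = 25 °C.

C6H5COOH ⇌ C6H5COO- + H+
From the ICE table, Ka = x²/(0.00016 − x) = 6.2 × 10^-5.
x is not negligible relative to C₀; solve x² + 6.2e-05·x − 9.92e-09 = 0.
x = (−Ka + √(Ka² + 4·Ka·C₀))/2 = 7.33 × 10^-5 M
pH = −log[H+] = −log(7.33 × 10^-5) = 4.13

pH = 4.13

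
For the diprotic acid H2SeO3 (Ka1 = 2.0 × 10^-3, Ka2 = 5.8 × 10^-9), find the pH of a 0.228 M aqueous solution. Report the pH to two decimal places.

pH = 1.69

Ka1 ≫ Ka2, so treat the first dissociation as the only significant source of H+.
Ka1 = x²/(0.228 − x) = 2.0 × 10^-3
Solving the quadratic: x = (−Ka1 + √(Ka1² + 4·Ka1·C₀))/2 = 2.04 × 10^-2 M
pH = −log(2.04 × 10^-2) = 1.69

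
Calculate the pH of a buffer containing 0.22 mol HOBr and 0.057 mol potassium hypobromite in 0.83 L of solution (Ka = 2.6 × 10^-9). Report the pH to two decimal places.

pH = 8.00

pKa = −log(2.6 × 10^-9) = 8.585
pH = pKa + log([A⁻]/[HA]) = 8.585 + log(0.057/0.22)
pH = 8.585 + (-0.587) = 8.00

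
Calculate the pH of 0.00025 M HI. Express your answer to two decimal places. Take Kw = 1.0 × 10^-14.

pH = 3.60

HI is a strong acid and dissociates completely, so [H+] = 0.00025 M.
pH = -log(0.00025) = 3.60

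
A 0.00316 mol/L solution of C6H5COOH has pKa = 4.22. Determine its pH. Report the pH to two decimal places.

C6H5COOH ⇌ C6H5COO- + H+
Ka = 10^(−4.22) = 6.03 × 10^-5
From the ICE table, Ka = [H+]²/(0.00316 − [H+]) = 6.03 × 10^-5.
The 5% rule fails; solving [H+]² + Ka·[H+] − Ka·C₀ = 0 exactly:
[H+] = [−6.03e-05 + √(6.03e-05² + 7.62e-07)]/2 = 4.07 × 10^-4 M
pH = −log[H+] = −log(4.07 × 10^-4) = 3.39

pH = 3.39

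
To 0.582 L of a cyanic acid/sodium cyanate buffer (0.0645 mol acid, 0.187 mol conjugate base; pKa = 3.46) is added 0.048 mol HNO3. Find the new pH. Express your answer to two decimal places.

Added H+ converts OCN- to HOCN: HOCN → 0.113 mol, OCN- → 0.139 mol.
pH = pKa + log([A⁻]/[HA]) = 3.46 + log(0.139/0.113) = 3.46 +0.090

pH = 3.55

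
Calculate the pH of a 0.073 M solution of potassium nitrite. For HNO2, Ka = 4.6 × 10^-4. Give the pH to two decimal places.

NO2- is the conjugate base of the weak acid HNO2.
Kb = Kw/Ka = 1.0×10^-14 / 4.6 × 10^-4 = 2.17 × 10^-11
From the ICE table, Kb = x²/(0.073 − x) = 2.17 × 10^-11.
Assume x ≪ 0.073: x ≈ √(2.17 × 10^-11 × 0.073) = 1.26 × 10^-6 M
pOH = −log(1.26 × 10^-6) = 5.90; pH = 14.00 − 5.90 = 8.10

pH = 8.10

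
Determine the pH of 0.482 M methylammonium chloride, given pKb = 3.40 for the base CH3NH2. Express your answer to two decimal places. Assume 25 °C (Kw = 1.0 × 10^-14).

pH = 5.46

CH3NH3+ is the conjugate acid of the weak base CH3NH2.
Kb = 10^(−3.40) = 3.98 × 10^-4
Ka = Kw/Kb = 1.0×10^-14 / 3.98 × 10^-4 = 2.51 × 10^-11
From the ICE table, Ka = x²/(0.482 − x) = 2.51 × 10^-11.
Since Ka ≪ C₀, x ≈ √(Ka·C₀) = 3.48 × 10^-6 M.
Check: 0.00072% ionized — well under 5%, approximation valid.
pH = −log(3.48 × 10^-6) = 5.46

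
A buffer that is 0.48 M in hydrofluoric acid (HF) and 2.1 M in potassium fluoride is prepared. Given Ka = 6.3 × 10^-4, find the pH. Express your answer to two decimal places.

pKa = −log(6.3 × 10^-4) = 3.201
Henderson–Hasselbalch: pH = pKa + log([F-]/[HF]) = 3.201 + log(2.1/0.48)
pH = 3.201 + (+0.641) = 3.84

pH = 3.84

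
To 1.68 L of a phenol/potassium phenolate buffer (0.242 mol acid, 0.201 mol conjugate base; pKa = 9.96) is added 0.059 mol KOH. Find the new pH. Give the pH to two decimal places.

After neutralization: n(C6H5OH) = 0.183 mol, n(C6H5O-) = 0.26 mol.
pH = pKa + log([A⁻]/[HA]) = 9.96 + log(0.26/0.183) = 9.96 +0.153

pH = 10.11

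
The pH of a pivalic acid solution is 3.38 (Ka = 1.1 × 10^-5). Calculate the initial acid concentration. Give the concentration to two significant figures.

C₀ = 1.6 × 10^-2 M

[H+] = 10^(-3.38) = 4.17 × 10^-4 M = x
Ka = x²/(C₀ − x) ⇒ C₀ = x + x²/Ka
C₀ = 4.17 × 10^-4 + (4.17 × 10^-4)²/(1.1 × 10^-5) = 1.62 × 10^-2 M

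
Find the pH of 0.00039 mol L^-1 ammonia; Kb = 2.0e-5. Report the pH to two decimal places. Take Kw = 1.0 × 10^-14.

NH3 + H2O ⇌ NH4+ + OH-
Kb = x²/(0.00039 − x) = 2.0 × 10^-5
The 5% rule fails; solving x² + Kb·x − Kb·C₀ = 0 exactly:
x = [−2e-05 + √(2e-05² + 3.12e-08)]/2 = 7.89 × 10^-5 M
pOH = 4.10, so pH = 14.00 − pOH = 9.90

pH = 9.90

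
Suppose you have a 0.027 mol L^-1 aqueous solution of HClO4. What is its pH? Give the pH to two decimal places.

pH = 1.57

HClO4 is a strong acid and dissociates completely, so [H+] = 0.027 M.
pH = -log(0.027) = 1.57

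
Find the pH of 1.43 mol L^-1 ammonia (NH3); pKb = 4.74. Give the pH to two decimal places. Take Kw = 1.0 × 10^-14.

pH = 11.71

NH3 + H2O ⇌ NH4+ + OH-
Kb = 10^(−4.74) = 1.82 × 10^-5
Let x = [OH-] at equilibrium. Kb = x²/(1.43 − x).
Assume x ≪ 1.43: x ≈ √(1.82 × 10^-5 × 1.43) = 5.10 × 10^-3 M
pOH = −log(5.10 × 10^-3) = 2.29; pH = 14.00 − 2.29 = 11.71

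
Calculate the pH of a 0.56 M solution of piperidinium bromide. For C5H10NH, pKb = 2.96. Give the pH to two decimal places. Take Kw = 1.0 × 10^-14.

C5H10NH2+ is the conjugate acid of the weak base C5H10NH.
Kb = 10^(−2.96) = 1.10 × 10^-3
Ka = Kw/Kb = 1.0×10^-14 / 1.10 × 10^-3 = 9.09 × 10^-12
Let x = [H+] at equilibrium. Ka = x²/(0.56 − x).
Since Ka ≪ C₀, x ≈ √(Ka·C₀) = 2.26 × 10^-6 M.
Check: 0.0004% ionized — well under 5%, approximation valid.
pH = −log[H+] = −log(2.26 × 10^-6) = 5.65

pH = 5.65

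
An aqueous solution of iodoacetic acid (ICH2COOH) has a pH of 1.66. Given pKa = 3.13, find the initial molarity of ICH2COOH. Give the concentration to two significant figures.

[H+] = 10^(-1.66) = 2.19 × 10^-2 M = x
Ka = 10^(−3.13) = 7.41 × 10^-4
Ka = x²/(C₀ − x) ⇒ C₀ = x + x²/Ka
C₀ = 2.19 × 10^-2 + (2.19 × 10^-2)²/(7.41 × 10^-4) = 6.69 × 10^-1 M

C₀ = 6.7 × 10^-1 M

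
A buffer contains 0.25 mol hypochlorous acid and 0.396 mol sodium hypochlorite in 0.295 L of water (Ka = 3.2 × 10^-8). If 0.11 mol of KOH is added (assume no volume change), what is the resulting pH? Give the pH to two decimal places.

After neutralization: n(HOCl) = 0.14 mol, n(OCl-) = 0.506 mol.
pKa = −log(3.2 × 10^-8) = 7.495
pH = pKa + log(n_OCl-/n_HOCl) = 7.495 + log(0.506/0.14) = 7.495 + (+0.558)

pH = 8.05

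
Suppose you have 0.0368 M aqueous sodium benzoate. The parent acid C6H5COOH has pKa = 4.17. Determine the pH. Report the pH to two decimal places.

C6H5COO- is the conjugate base of the weak acid C6H5COOH.
Ka = 10^(−4.17) = 6.76 × 10^-5
Kb = Kw/Ka = 1.0×10^-14 / 6.76 × 10^-5 = 1.48 × 10^-10
From the ICE table, Kb = [OH-]²/(0.0368 − [OH-]) = 1.48 × 10^-10.
Assume [OH-] ≪ 0.0368: [OH-] ≈ √(1.48 × 10^-10 × 0.0368) = 2.33 × 10^-6 M
pOH = 5.63, so pH = 14.00 − pOH = 8.37

pH = 8.37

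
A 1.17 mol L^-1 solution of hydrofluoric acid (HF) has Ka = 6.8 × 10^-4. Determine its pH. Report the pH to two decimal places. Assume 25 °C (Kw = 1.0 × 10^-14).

HF ⇌ F- + H+
From the ICE table, Ka = [H+]²/(1.17 − [H+]) = 6.8 × 10^-4.
Neglecting [H+] in the denominator: [H+] = √(6.8 × 10^-4 × 1.17) = 2.82 × 10^-2 M
([H+]/C₀ = 2.4% < 5%, so the approximation holds.)
pH = −log[H+] = −log(2.82 × 10^-2) = 1.55

pH = 1.55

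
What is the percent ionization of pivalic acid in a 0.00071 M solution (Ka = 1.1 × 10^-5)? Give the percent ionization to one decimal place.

11.7%

(CH3)3CCOOH ⇌ (CH3)3CCOO- + H+; let x = [H+] at equilibrium.
Solve x² + 1.1e-05x − 7.81e-09 = 0 → x = 8.30 × 10^-5 M
% ionization = x/C₀ × 100% = 8.30 × 10^-5/0.00071 × 100% = 11.7%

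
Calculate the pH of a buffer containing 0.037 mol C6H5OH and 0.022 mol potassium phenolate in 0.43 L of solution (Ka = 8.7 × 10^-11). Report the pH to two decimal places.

pH = 9.83

pKa = −log(8.7 × 10^-11) = 10.060
Henderson–Hasselbalch: pH = pKa + log([C6H5O-]/[C6H5OH]) = 10.060 + log(0.022/0.037)
pH = 10.060 + (-0.226) = 9.83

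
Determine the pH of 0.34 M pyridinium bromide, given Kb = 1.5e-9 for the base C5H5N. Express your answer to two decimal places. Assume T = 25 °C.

C5H5NH+ is the conjugate acid of the weak base C5H5N.
Ka = Kw/Kb = 1.0×10^-14 / 1.5 × 10^-9 = 6.67 × 10^-6
Let x = [H+] at equilibrium. Ka = x²/(0.34 − x).
Neglecting x in the denominator: x = √(6.67 × 10^-6 × 0.34) = 1.51 × 10^-3 M
pH = −log(1.51 × 10^-3) = 2.82

pH = 2.82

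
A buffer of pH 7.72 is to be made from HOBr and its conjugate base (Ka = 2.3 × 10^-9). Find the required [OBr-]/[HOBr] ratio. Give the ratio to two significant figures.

pKa = -log(2.3 × 10^-9) = 8.638
pH = pKa + log(r) ⇒ log(r) = 7.72 − 8.638 = -0.918
r = [OBr-]/[HOBr] = 10^(-0.918) = 0.121

ratio = 0.12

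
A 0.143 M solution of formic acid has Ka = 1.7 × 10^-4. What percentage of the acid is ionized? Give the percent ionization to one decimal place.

3.4%

HCOOH ⇌ HCOO- + H+; let x = [H+] at equilibrium.
x ≈ √(Ka·C₀) = √(1.7 × 10^-4 × 0.143) = 4.93 × 10^-3 M
% ionization = x/C₀ × 100% = 4.93 × 10^-3/0.143 × 100% = 3.4%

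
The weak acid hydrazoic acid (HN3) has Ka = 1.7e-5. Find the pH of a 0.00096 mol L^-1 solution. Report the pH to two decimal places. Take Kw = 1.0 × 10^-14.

pH = 3.92

HN3 ⇌ N3- + H+
From the ICE table, Ka = [H+]²/(0.00096 − [H+]) = 1.7 × 10^-5.
The 5% rule fails; solving [H+]² + Ka·[H+] − Ka·C₀ = 0 exactly:
[H+] = (−Ka + √(Ka² + 4·Ka·C₀))/2 = 1.20 × 10^-4 M
pH = −log(1.20 × 10^-4) = 3.92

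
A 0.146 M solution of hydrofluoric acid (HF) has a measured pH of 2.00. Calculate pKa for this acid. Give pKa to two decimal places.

[H+] = 10^(-2.00) = 1.00 × 10^-2 M
At equilibrium [HA] = 0.146 − 1.00 × 10^-2 = 1.36 × 10^-1 M
Ka = [H+][A-]/[HA] = (1.00 × 10^-2)² / 1.36 × 10^-1 = 7.35 × 10^-4
pKa = -log(7.35 × 10^-4) = 3.13

pKa = 3.13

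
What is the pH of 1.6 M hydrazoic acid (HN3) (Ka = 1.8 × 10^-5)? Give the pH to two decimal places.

pH = 2.27

HN3 ⇌ N3- + H+
From the ICE table, Ka = [H+]²/(1.6 − [H+]) = 1.8 × 10^-5.
Neglecting [H+] in the denominator: [H+] = √(1.8 × 10^-5 × 1.6) = 5.37 × 10^-3 M
([H+]/C₀ = 0.34% < 5%, so the approximation holds.)
pH = −log[H+] = −log(5.37 × 10^-3) = 2.27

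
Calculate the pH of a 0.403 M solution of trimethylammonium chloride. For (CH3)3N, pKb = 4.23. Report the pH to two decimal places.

(CH3)3NH+ is the conjugate acid of the weak base (CH3)3N.
Kb = 10^(−4.23) = 5.89 × 10^-5
Ka = Kw/Kb = 1.0×10^-14 / 5.89 × 10^-5 = 1.70 × 10^-10
From the ICE table, Ka = [H+]²/(0.403 − [H+]) = 1.70 × 10^-10.
Neglecting [H+] in the denominator: [H+] = √(1.70 × 10^-10 × 0.403) = 8.28 × 10^-6 M
pH = −log[H+] = −log(8.28 × 10^-6) = 5.08

pH = 5.08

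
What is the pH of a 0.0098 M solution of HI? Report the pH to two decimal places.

HI is a strong acid and dissociates completely, so [H+] = 0.0098 M.
pH = -log(0.0098) = 2.01

pH = 2.01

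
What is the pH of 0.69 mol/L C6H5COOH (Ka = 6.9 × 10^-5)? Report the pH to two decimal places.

pH = 2.16

C6H5COOH ⇌ C6H5COO- + H+
From the ICE table, Ka = [H+]²/(0.69 − [H+]) = 6.9 × 10^-5.
Assume [H+] ≪ 0.69: [H+] ≈ √(6.9 × 10^-5 × 0.69) = 6.90 × 10^-3 M
([H+]/C₀ = 1% < 5%, so the approximation holds.)
pH = −log[H+] = −log(6.90 × 10^-3) = 2.16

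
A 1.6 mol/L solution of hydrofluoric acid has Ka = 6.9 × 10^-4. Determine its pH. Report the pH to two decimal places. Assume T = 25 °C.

HF ⇌ F- + H+
From the ICE table, Ka = x²/(1.6 − x) = 6.9 × 10^-4.
Since Ka ≪ C₀, x ≈ √(Ka·C₀) = 3.32 × 10^-2 M.
pH = −log[H+] = −log(3.32 × 10^-2) = 1.48

pH = 1.48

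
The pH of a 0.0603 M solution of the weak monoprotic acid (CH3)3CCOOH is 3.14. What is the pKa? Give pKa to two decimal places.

pKa = 5.06

[H+] = 10^(-3.14) = 7.24 × 10^-4 M
At equilibrium [HA] = 0.0603 − 7.24 × 10^-4 = 5.96 × 10^-2 M
Ka = [H+][A-]/[HA] = (7.24 × 10^-4)² / 5.96 × 10^-2 = 8.79 × 10^-6
pKa = -log(8.79 × 10^-6) = 5.06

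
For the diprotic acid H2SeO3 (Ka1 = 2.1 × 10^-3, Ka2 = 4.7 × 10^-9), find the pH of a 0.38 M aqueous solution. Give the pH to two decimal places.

pH = 1.57

Ka1 ≫ Ka2, so treat the first dissociation as the only significant source of H+.
Ka1 = x²/(0.38 − x) = 2.1 × 10^-3
Solving the quadratic: x = (−Ka1 + √(Ka1² + 4·Ka1·C₀))/2 = 2.72 × 10^-2 M
pH = −log(2.72 × 10^-2) = 1.57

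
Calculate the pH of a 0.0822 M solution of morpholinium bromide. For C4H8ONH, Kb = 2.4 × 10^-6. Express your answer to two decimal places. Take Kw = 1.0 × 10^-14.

C4H8ONH2+ is the conjugate acid of the weak base C4H8ONH.
Ka = Kw/Kb = 1.0×10^-14 / 2.4 × 10^-6 = 4.17 × 10^-9
Ka = [H+]²/(0.0822 − [H+]) = 4.17 × 10^-9
Assume [H+] ≪ 0.0822: [H+] ≈ √(4.17 × 10^-9 × 0.0822) = 1.85 × 10^-5 M
Check: 0.023% ionized — well under 5%, approximation valid.
pH = −log[H+] = −log(1.85 × 10^-5) = 4.73

pH = 4.73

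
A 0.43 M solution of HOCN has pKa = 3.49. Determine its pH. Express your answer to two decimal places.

pH = 1.93

HOCN ⇌ OCN- + H+
Ka = 10^(−3.49) = 3.24 × 10^-4
From the ICE table, Ka = x²/(0.43 − x) = 3.24 × 10^-4.
Neglecting x in the denominator: x = √(3.24 × 10^-4 × 0.43) = 1.18 × 10^-2 M
(x/C₀ = 2.7% < 5%, so the approximation holds.)
pH = −log[H+] = −log(1.18 × 10^-2) = 1.93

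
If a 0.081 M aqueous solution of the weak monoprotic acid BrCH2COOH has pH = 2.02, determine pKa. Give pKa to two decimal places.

pKa = 2.89

[H+] = 10^(-2.02) = 9.55 × 10^-3 M
At equilibrium [HA] = 0.081 − 9.55 × 10^-3 = 7.14 × 10^-2 M
Ka = [H+][A-]/[HA] = (9.55 × 10^-3)² / 7.14 × 10^-2 = 1.28 × 10^-3
pKa = -log(1.28 × 10^-3) = 2.89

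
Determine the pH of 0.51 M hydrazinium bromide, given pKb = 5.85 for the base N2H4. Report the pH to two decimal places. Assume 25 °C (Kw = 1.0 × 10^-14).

pH = 4.22

N2H5+ is the conjugate acid of the weak base N2H4.
Kb = 10^(−5.85) = 1.41 × 10^-6
Ka = Kw/Kb = 1.0×10^-14 / 1.41 × 10^-6 = 7.09 × 10^-9
From the ICE table, Ka = [H+]²/(0.51 − [H+]) = 7.09 × 10^-9.
Since Ka ≪ C₀, [H+] ≈ √(Ka·C₀) = 6.01 × 10^-5 M.
pH = −log[H+] = −log(6.01 × 10^-5) = 4.22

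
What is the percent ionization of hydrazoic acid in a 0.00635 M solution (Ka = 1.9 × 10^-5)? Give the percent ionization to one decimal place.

5.3%

HN3 ⇌ N3- + H+; let x = [H+] at equilibrium.
Ka = x²/(C₀ − x); solving the quadratic gives x = 3.38 × 10^-4 M.
Fraction ionized = 3.38 × 10^-4 / 0.00635 = 0.0532 → 5.3%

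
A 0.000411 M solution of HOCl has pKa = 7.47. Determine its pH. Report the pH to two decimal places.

pH = 5.43

HOCl ⇌ OCl- + H+
Ka = 10^(−7.47) = 3.39 × 10^-8
Ka = x²/(0.000411 − x) = 3.39 × 10^-8
Assume x ≪ 0.000411: x ≈ √(3.39 × 10^-8 × 0.000411) = 3.73 × 10^-6 M
Check: 0.91% ionized — well under 5%, approximation valid.
pH = −log[H+] = −log(3.73 × 10^-6) = 5.43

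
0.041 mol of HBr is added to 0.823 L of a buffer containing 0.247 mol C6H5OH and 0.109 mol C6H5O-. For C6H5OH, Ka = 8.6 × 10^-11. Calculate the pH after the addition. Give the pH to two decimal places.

After neutralization: n(C6H5OH) = 0.288 mol, n(C6H5O-) = 0.068 mol.
pKa = −log(8.6 × 10^-11) = 10.066
pH = pKa + log(n_C6H5O-/n_C6H5OH) = 10.066 + log(0.068/0.288) = 10.066 + (-0.627)

pH = 9.44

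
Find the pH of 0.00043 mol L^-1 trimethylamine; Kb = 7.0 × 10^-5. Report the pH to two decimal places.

(CH3)3N + H2O ⇌ (CH3)3NH+ + OH-
Let x = [OH-] at equilibrium. Kb = x²/(0.00043 − x).
Here C₀/Kb ≈ 6.14, so the small-x approximation fails. Use the quadratic:
x = [−7e-05 + √(7e-05² + 1.2e-07)]/2 = 1.42 × 10^-4 M
pOH = −log(1.42 × 10^-4) = 3.85; pH = 14.00 − 3.85 = 10.15

pH = 10.15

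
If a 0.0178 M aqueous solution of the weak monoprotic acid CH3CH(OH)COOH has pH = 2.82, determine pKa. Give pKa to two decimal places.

[H+] = 10^(-2.82) = 1.51 × 10^-3 M
At equilibrium [HA] = 0.0178 − 1.51 × 10^-3 = 1.63 × 10^-2 M
Ka = [H+][A-]/[HA] = (1.51 × 10^-3)² / 1.63 × 10^-2 = 1.40 × 10^-4
pKa = -log(1.40 × 10^-4) = 3.85

pKa = 3.85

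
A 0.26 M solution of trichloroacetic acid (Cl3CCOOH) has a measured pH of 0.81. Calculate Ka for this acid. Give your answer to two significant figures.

Ka = 2.3 × 10^-1

[H+] = 10^(-0.81) = 1.55 × 10^-1 M
At equilibrium [HA] = 0.26 − 1.55 × 10^-1 = 1.05 × 10^-1 M
Ka = [H+][A-]/[HA] = (1.55 × 10^-1)² / 1.05 × 10^-1 = 2.3 × 10^-1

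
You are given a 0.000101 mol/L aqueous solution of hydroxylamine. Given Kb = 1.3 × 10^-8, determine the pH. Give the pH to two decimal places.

NH2OH + H2O ⇌ NH3OH+ + OH-
Kb = x²/(0.000101 − x) = 1.3 × 10^-8
Since Kb ≪ C₀, x ≈ √(Kb·C₀) = 1.15 × 10^-6 M.
Check: 1.1% ionized — well under 5%, approximation valid.
pOH = 5.94, so pH = 14.00 − pOH = 8.06

pH = 8.06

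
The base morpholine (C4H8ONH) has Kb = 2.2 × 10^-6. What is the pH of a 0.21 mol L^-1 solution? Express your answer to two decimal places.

C4H8ONH + H2O ⇌ C4H8ONH2+ + OH-
Let x = [OH-] at equilibrium. Kb = x²/(0.21 − x).
Assume x ≪ 0.21: x ≈ √(2.2 × 10^-6 × 0.21) = 6.80 × 10^-4 M
(x/C₀ = 0.32% < 5%, so the approximation holds.)
pOH = 3.17, so pH = 14.00 − pOH = 10.83

pH = 10.83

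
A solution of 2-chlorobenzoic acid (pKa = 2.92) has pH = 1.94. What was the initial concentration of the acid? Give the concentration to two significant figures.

[H+] = 10^(-1.94) = 1.15 × 10^-2 M = x
Ka = 10^(−2.92) = 1.20 × 10^-3
Ka = x²/(C₀ − x) ⇒ C₀ = x + x²/Ka
C₀ = 1.15 × 10^-2 + (1.15 × 10^-2)²/(1.20 × 10^-3) = 1.22 × 10^-1 M

C₀ = 1.2 × 10^-1 M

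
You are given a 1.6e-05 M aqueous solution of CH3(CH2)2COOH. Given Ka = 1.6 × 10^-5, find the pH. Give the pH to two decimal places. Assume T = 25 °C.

pH = 5.00

CH3(CH2)2COOH ⇌ CH3(CH2)2COO- + H+
Ka = [H+]²/(1.6e-05 − [H+]) = 1.6 × 10^-5
Here C₀/Ka ≈ 1, so the small-[H+] approximation fails. Use the quadratic:
[H+] = (−Ka + √(Ka² + 4·Ka·C₀))/2 = 9.89 × 10^-6 M
pH = −log(9.89 × 10^-6) = 5.00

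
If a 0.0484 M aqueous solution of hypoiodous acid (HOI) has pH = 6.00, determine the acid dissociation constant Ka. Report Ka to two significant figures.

Ka = 2.1 × 10^-11

[H+] = 10^(-6.00) = 1.00 × 10^-6 M
At equilibrium [HA] = 0.0484 − 1.00 × 10^-6 = 4.84 × 10^-2 M
Ka = [H+][A-]/[HA] = (1.00 × 10^-6)² / 4.84 × 10^-2 = 2.1 × 10^-11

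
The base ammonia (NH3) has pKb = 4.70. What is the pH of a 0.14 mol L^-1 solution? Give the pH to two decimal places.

pH = 11.22

NH3 + H2O ⇌ NH4+ + OH-
Kb = 10^(−4.70) = 2.00 × 10^-5
From the ICE table, Kb = [OH-]²/(0.14 − [OH-]) = 2.00 × 10^-5.
Assume [OH-] ≪ 0.14: [OH-] ≈ √(2.00 × 10^-5 × 0.14) = 1.67 × 10^-3 M
([OH-]/C₀ = 1.2% < 5%, so the approximation holds.)
pOH = 2.78, so pH = 14.00 − pOH = 11.22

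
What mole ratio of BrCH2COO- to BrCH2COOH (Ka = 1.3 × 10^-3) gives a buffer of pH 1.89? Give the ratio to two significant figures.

ratio = 0.10

pKa = -log(1.3 × 10^-3) = 2.886
pH = pKa + log(r) ⇒ log(r) = 1.89 − 2.886 = -0.996
r = [BrCH2COO-]/[BrCH2COOH] = 10^(-0.996) = 0.101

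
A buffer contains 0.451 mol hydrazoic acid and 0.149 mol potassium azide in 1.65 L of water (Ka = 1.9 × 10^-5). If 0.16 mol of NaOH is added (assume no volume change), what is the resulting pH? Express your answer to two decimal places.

After neutralization: n(HN3) = 0.291 mol, n(N3-) = 0.309 mol.
pKa = −log(1.9 × 10^-5) = 4.721
pH = pKa + log([A⁻]/[HA]) = 4.721 + log(0.309/0.291) = 4.721 +0.026

pH = 4.75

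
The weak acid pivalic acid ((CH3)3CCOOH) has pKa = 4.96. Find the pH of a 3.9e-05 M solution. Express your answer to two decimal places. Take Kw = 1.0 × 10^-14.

(CH3)3CCOOH ⇌ (CH3)3CCOO- + H+
Ka = 10^(−4.96) = 1.10 × 10^-5
Ka = x²/(3.9e-05 − x) = 1.10 × 10^-5
x is not negligible relative to C₀; solve x² + 1.1e-05·x − 4.29e-10 = 0.
x = (−Ka + √(Ka² + 4·Ka·C₀))/2 = 1.59 × 10^-5 M
pH = −log(1.59 × 10^-5) = 4.80

pH = 4.80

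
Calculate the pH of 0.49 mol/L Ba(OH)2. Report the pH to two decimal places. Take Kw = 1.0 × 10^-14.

Ba(OH)2 is a strong base (each formula unit releases 2 OH-); [OH-] = 0.98 M.
pOH = -log(0.98) = 0.01
pH = 14.00 - 0.01 = 13.99

pH = 13.99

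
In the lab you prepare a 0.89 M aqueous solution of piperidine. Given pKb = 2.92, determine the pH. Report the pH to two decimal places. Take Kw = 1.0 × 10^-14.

C5H10NH + H2O ⇌ C5H10NH2+ + OH-
Kb = 10^(−2.92) = 1.20 × 10^-3
Let x = [OH-] at equilibrium. Kb = x²/(0.89 − x).
Since Kb ≪ C₀, x ≈ √(Kb·C₀) = 3.27 × 10^-2 M.
pOH = 1.49, so pH = 14.00 − pOH = 12.51

pH = 12.51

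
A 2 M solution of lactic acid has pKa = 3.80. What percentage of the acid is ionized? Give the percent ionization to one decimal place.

CH3CH(OH)COOH ⇌ CH3CH(OH)COO- + H+; let x = [H+] at equilibrium.
Ka = 10^(−3.80) = 1.58 × 10^-4
x ≈ √(Ka·C₀) = √(1.58 × 10^-4 × 2) = 1.78 × 10^-2 M
% ionization = x/C₀ × 100% = 1.78 × 10^-2/2 × 100% = 0.9%

0.9%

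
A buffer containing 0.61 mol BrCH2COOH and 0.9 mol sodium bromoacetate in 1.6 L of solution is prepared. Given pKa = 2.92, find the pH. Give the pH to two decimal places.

pH = pKa + log([A⁻]/[HA]) = 2.92 + log(0.9/0.61)
pH = 2.92 + (+0.169) = 3.09

pH = 3.09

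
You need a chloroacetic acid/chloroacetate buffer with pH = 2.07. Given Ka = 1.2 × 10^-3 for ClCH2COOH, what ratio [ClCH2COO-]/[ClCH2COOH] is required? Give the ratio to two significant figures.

ratio = 0.14

pKa = -log(1.2 × 10^-3) = 2.921
pH = pKa + log(r) ⇒ log(r) = 2.07 − 2.921 = -0.851
r = [ClCH2COO-]/[ClCH2COOH] = 10^(-0.851) = 0.141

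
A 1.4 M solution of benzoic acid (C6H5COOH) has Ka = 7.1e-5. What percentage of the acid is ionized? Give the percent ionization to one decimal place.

0.7%

C6H5COOH ⇌ C6H5COO- + H+; let x = [H+] at equilibrium.
x ≈ √(Ka·C₀) = √(7.1 × 10^-5 × 1.4) = 9.97 × 10^-3 M
% ionization = x/C₀ × 100% = 9.97 × 10^-3/1.4 × 100% = 0.7%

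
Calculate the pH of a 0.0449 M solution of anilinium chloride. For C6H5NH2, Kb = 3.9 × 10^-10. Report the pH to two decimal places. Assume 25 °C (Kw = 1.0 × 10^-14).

pH = 2.97

C6H5NH3+ is the conjugate acid of the weak base C6H5NH2.
Ka = Kw/Kb = 1.0×10^-14 / 3.9 × 10^-10 = 2.56 × 10^-5
From the ICE table, Ka = x²/(0.0449 − x) = 2.56 × 10^-5.
Neglecting x in the denominator: x = √(2.56 × 10^-5 × 0.0449) = 1.07 × 10^-3 M
(x/C₀ = 2.4% < 5%, so the approximation holds.)
pH = −log(1.07 × 10^-3) = 2.97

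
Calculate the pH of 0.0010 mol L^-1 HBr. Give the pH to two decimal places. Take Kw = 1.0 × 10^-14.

HBr is a strong acid and dissociates completely, so [H+] = 0.0010 M.
pH = -log(0.001) = 3.00

pH = 3.00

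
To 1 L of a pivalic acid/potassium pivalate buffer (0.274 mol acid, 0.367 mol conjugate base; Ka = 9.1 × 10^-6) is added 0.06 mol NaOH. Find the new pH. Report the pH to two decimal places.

OH- converts (CH3)3CCOOH to (CH3)3CCOO-: (CH3)3CCOOH → 0.214 mol, (CH3)3CCOO- → 0.427 mol.
pKa = −log(9.1 × 10^-6) = 5.041
pH = pKa + log(n_(CH3)3CCOO-/n_(CH3)3CCOOH) = 5.041 + log(0.427/0.214) = 5.041 + (+0.300)

pH = 5.34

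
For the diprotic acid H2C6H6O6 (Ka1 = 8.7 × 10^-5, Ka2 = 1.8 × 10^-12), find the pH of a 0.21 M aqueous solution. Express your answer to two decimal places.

pH = 2.37

Ka1 ≫ Ka2, so treat the first dissociation as the only significant source of H+.
Ka1 = x²/(0.21 − x) = 8.7 × 10^-5
x ≈ √(8.7 × 10^-5 × 0.21) = 4.27 × 10^-3 M
pH = −log(4.27 × 10^-3) = 2.37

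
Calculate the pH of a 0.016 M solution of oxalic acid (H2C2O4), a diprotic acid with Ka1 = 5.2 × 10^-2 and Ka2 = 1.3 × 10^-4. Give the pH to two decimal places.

pH = 1.89

Since Ka1 ≫ Ka2, the first ionization dominates [H+].
Ka1 = x²/(0.016 − x) = 5.2 × 10^-2
Solving the quadratic: x = (−Ka1 + √(Ka1² + 4·Ka1·C₀))/2 = 1.28 × 10^-2 M
pH = −log(1.28 × 10^-2) = 1.89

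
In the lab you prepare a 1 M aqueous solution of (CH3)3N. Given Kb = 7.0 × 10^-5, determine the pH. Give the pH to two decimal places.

(CH3)3N + H2O ⇌ (CH3)3NH+ + OH-
From the ICE table, Kb = [OH-]²/(1 − [OH-]) = 7.0 × 10^-5.
Assume [OH-] ≪ 1: [OH-] ≈ √(7.0 × 10^-5 × 1) = 8.37 × 10^-3 M
Check: 0.84% ionized — well under 5%, approximation valid.
pOH = −log(8.37 × 10^-3) = 2.08; pH = 14.00 − 2.08 = 11.92

pH = 11.92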